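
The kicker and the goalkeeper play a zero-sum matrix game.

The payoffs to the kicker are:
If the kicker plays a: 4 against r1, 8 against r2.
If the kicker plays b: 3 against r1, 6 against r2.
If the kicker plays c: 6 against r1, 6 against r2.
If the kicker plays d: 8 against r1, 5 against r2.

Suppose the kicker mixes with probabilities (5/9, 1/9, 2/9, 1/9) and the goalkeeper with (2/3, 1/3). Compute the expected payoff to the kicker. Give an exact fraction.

Against (2/3, 1/3), each row's expected payoff is a: 16/3; b: 4; c: 6; d: 7.
Taking the (5/9, 1/9, 2/9, 1/9)-weighted average: (5/9)·(16/3) + (1/9)·(4) + (2/9)·(6) + (1/9)·(7) = 149/27.

149/27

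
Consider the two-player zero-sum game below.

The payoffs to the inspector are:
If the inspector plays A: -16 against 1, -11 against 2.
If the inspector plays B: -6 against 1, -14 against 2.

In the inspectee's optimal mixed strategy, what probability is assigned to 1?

Row minima are -16 and -14, so the inspector's maximin is -14; column maxima are -6 and -11, so the inspectee's minimax is -11. These differ, so the equilibrium is in mixed strategies.
Let the inspectee play 1 with probability q. The inspector is indifferent when −16q − 11(1−q) = −6q − 14(1−q), giving q = 3/13.

3/13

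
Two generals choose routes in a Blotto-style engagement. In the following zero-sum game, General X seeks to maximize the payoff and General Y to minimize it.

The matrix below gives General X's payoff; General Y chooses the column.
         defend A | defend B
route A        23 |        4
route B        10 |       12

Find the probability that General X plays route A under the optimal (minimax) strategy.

Row minima are 4 and 10, so General X's maximin is 10; column maxima are 23 and 12, so General Y's minimax is 12. These differ, so the equilibrium is in mixed strategies.
Let General X play route A with probability p. General Y is indifferent when 23p + 10(1−p) = 4p + 12(1−p), giving p = 2/21.

2/21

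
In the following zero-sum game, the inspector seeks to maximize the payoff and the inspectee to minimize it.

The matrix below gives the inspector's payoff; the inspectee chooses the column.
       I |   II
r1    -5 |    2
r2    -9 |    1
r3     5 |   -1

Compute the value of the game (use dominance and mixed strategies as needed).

5/13

Row r2 is strictly dominated by row r1, so the inspector never plays it.
The remaining 2×2 game on (r1, r3) × (I, II) has no saddle point. Let the inspector play r1 with probability p; indifference gives −5p + 5(1−p) = 2p − (1−p), so p = 6/13.
Similarly the inspectee's optimal q on I is 3/13, and the value is -5·(3/13) + (2)·(10/13) = 5/13.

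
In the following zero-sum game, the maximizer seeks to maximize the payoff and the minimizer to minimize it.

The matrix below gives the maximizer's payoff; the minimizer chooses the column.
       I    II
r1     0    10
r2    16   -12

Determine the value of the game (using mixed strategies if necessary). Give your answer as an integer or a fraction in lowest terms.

80/19

Row minima are 0 and -12, so the maximizer's maximin is 0; column maxima are 16 and 10, so the minimizer's minimax is 10. These differ, so the equilibrium is in mixed strategies.
Let the maximizer play r1 with probability p. The minimizer is indifferent when 16(1−p) = 10p − 12(1−p), giving p = 14/19.
Let the minimizer play I with probability q. The maximizer is indifferent when 10(1−q) = 16q − 12(1−q), giving q = 11/19.
The value is 0·(11/19) + (10)·(8/19) = 80/19.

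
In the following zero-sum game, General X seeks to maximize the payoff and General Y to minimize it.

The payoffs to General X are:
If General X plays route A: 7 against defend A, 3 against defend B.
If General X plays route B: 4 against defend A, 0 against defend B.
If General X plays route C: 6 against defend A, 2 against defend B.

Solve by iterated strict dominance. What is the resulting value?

3

Column defend A is strictly dominated by defend B for General Y (3<7, 0<4, 2<6); eliminate defend A.
Row route B is strictly dominated by row route A (3>0); eliminate route B.
Row route C is strictly dominated by row route A (3>2); eliminate route C.
Only (route A, defend B) remains, with payoff 3.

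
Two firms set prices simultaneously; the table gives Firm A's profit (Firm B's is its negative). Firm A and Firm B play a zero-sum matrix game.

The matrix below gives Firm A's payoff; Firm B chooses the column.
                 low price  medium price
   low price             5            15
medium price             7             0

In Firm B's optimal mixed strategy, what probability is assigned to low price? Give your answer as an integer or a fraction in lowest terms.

Row minima are 5 and 0, so Firm A's maximin is 5; column maxima are 7 and 15, so Firm B's minimax is 7. These differ, so the equilibrium is in mixed strategies.
Let Firm B play low price with probability q. Firm A is indifferent when 5q + 15(1−q) = 7q, giving q = 15/17.

15/17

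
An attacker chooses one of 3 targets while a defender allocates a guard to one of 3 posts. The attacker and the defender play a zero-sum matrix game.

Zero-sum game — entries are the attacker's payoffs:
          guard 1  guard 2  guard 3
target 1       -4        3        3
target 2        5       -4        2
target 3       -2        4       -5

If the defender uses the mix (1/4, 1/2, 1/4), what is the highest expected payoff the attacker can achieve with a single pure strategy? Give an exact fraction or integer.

5/4

target 1: (-4)·(1/4) + (3)·(1/2) + (3)·(1/4) = 5/4.
target 2: (5)·(1/4) + (-4)·(1/2) + (2)·(1/4) = -1/4.
target 3: (-2)·(1/4) + (4)·(1/2) + (-5)·(1/4) = 1/4.
The best pure response is target 1 with expected payoff 5/4.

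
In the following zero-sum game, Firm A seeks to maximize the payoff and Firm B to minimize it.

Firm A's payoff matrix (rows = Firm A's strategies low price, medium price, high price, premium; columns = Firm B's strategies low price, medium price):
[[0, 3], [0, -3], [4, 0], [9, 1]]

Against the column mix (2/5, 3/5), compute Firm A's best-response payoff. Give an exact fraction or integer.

low price: (0)·(2/5) + (3)·(3/5) = 9/5.
medium price: (0)·(2/5) + (-3)·(3/5) = -9/5.
high price: (4)·(2/5) + (0)·(3/5) = 8/5.
premium: (9)·(2/5) + (1)·(3/5) = 21/5.
The best pure response is premium with expected payoff 21/5.

21/5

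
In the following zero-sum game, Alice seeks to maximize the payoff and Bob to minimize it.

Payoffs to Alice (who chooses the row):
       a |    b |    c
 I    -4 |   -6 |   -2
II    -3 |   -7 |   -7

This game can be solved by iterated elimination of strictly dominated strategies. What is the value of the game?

Column a is strictly dominated by b for Bob (-6<-4, -7<-3); eliminate a.
Row II is strictly dominated by row I (-6>-7, -2>-7); eliminate II.
Column c is strictly dominated by b for Bob (-6<-2); eliminate c.
Only (I, b) remains, with payoff -6.

-6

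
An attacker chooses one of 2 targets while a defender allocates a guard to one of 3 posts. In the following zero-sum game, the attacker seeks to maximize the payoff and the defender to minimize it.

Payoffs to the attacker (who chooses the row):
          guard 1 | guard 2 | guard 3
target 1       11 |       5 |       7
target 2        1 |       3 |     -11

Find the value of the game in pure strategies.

5

Row minima: 5, -11 → the attacker's maximin is 5.
Column maxima: 11, 5, 7 → the defender's minimax is 5.
They coincide at (target 1, guard 2), so the value is 5.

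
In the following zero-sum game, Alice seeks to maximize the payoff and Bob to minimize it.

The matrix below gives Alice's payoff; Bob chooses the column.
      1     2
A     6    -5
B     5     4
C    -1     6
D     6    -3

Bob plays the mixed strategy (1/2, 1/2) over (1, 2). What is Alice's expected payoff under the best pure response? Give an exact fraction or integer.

9/2

A: (6)·(1/2) + (-5)·(1/2) = 1/2.
B: (5)·(1/2) + (4)·(1/2) = 9/2.
C: (-1)·(1/2) + (6)·(1/2) = 5/2.
D: (6)·(1/2) + (-3)·(1/2) = 3/2.
The best pure response is B with expected payoff 9/2.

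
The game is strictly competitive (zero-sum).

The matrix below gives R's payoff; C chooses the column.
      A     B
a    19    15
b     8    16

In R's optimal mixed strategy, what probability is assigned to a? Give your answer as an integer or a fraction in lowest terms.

2/3

Row minima are 15 and 8, so R's maximin is 15; column maxima are 19 and 16, so C's minimax is 16. These differ, so the equilibrium is in mixed strategies.
Let R play a with probability p. C is indifferent when 19p + 8(1−p) = 15p + 16(1−p), giving p = 2/3.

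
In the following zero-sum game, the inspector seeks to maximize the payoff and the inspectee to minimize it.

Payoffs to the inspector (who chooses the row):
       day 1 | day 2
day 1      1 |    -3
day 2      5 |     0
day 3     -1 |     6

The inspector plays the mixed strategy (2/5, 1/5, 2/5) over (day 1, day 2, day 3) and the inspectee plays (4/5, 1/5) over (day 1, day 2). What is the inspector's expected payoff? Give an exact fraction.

26/25

Against (4/5, 1/5), each row's expected payoff is day 1: 1/5; day 2: 4; day 3: 2/5.
Taking the (2/5, 1/5, 2/5)-weighted average: (2/5)·(1/5) + (1/5)·(4) + (2/5)·(2/5) = 26/25.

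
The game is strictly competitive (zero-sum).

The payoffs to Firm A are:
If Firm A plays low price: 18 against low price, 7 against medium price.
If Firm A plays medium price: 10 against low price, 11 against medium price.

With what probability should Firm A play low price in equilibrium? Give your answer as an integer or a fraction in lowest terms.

Row minima are 7 and 10, so Firm A's maximin is 10; column maxima are 18 and 11, so Firm B's minimax is 11. These differ, so the equilibrium is in mixed strategies.
Let Firm A play low price with probability p. Firm B is indifferent when 18p + 10(1−p) = 7p + 11(1−p), giving p = 1/12.

1/12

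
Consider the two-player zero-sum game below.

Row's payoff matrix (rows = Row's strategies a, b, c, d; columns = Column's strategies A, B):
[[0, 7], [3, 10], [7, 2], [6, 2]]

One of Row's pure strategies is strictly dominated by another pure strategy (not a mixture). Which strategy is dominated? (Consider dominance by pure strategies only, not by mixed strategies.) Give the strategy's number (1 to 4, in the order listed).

Compare a with b: 3 > 0, 10 > 7.
So b strictly dominates a for Row; a is strictly dominated.

1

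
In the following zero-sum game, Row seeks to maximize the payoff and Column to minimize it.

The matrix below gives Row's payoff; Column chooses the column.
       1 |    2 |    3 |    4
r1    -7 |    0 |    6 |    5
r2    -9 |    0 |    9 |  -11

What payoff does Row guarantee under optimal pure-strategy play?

-7

Row minima: -7, -11 → Row's maximin is -7.
Column maxima: -7, 0, 9, 5 → Column's minimax is -7.
They coincide at (r1, 1), so the value is -7.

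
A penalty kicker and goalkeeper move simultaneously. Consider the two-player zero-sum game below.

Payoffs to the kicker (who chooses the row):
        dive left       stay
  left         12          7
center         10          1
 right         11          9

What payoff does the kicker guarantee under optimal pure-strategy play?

Row minima: 7, 1, 9 → the kicker's maximin is 9.
Column maxima: 12, 9 → the goalkeeper's minimax is 9.
They coincide at (right, stay), so the value is 9.

9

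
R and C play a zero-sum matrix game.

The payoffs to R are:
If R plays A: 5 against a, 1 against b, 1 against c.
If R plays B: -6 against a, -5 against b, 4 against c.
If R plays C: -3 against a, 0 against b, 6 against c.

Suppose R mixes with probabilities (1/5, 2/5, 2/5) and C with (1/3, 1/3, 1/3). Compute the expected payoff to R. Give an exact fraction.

-1/15

Against (1/3, 1/3, 1/3), each row's expected payoff is A: 7/3; B: -7/3; C: 1.
Taking the (1/5, 2/5, 2/5)-weighted average: (1/5)·(7/3) + (2/5)·(-7/3) + (2/5)·(1) = -1/15.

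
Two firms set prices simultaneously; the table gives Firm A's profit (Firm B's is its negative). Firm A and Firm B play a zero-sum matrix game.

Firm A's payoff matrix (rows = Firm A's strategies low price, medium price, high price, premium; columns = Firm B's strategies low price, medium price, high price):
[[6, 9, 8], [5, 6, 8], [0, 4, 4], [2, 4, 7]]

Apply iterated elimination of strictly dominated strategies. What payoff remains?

6

Column high price is strictly dominated by low price for Firm B (6<8, 5<8, 0<4, 2<7); eliminate high price.
Row high price is strictly dominated by row low price (6>0, 9>4); eliminate high price.
Column medium price is strictly dominated by low price for Firm B (6<9, 5<6, 2<4); eliminate medium price.
Row premium is strictly dominated by row low price (6>2); eliminate premium.
Row medium price is strictly dominated by row low price (6>5); eliminate medium price.
Only (low price, low price) remains, with payoff 6.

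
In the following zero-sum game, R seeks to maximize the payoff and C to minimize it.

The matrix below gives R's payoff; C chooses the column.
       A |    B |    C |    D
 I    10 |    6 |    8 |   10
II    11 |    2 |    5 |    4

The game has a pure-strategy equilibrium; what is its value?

Row minima: 6, 2 → R's maximin is 6.
Column maxima: 11, 6, 8, 10 → C's minimax is 6.
They coincide at (I, B), so the value is 6.

6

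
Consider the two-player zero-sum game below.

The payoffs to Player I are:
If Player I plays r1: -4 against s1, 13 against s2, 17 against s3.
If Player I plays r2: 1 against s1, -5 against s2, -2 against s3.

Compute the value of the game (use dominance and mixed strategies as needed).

Column s3 is strictly dominated by s2 for Player II (it gives Player I more in every row).
The remaining 2×2 game on (r1, r2) × (s1, s2) has no saddle point. Let Player I play r1 with probability p; indifference gives −4p + (1−p) = 13p − 5(1−p), so p = 6/23.
Similarly Player II's optimal q on s1 is 18/23, and the value is -4·(18/23) + (13)·(5/23) = -7/23.

-7/23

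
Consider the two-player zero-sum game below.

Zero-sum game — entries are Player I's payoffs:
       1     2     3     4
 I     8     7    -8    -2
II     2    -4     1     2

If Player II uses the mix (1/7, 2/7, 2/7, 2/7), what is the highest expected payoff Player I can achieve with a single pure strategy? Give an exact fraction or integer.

2/7

I: (8)·(1/7) + (7)·(2/7) + (-8)·(2/7) + (-2)·(2/7) = 2/7.
II: (2)·(1/7) + (-4)·(2/7) + (1)·(2/7) + (2)·(2/7) = 0.
The best pure response is I with expected payoff 2/7.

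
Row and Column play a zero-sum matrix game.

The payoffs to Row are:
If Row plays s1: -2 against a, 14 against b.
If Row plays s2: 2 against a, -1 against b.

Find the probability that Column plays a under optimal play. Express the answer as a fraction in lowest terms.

15/19

Row minima are -2 and -1, so Row's maximin is -1; column maxima are 2 and 14, so Column's minimax is 2. These differ, so the equilibrium is in mixed strategies.
Let Column play a with probability q. Row is indifferent when −2q + 14(1−q) = 2q − (1−q), giving q = 15/19.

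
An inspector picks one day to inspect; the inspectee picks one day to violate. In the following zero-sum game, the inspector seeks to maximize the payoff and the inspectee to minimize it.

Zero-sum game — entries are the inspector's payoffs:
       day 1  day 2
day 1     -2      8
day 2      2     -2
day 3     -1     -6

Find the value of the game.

6/7

Row day 3 is strictly dominated by row day 2, so the inspector never plays it.
The remaining 2×2 game on (day 1, day 2) × (day 1, day 2) has no saddle point. Let the inspector play day 1 with probability p; indifference gives −2p + 2(1−p) = 8p − 2(1−p), so p = 2/7.
Similarly the inspectee's optimal q on day 1 is 5/7, and the value is -2·(5/7) + (8)·(2/7) = 6/7.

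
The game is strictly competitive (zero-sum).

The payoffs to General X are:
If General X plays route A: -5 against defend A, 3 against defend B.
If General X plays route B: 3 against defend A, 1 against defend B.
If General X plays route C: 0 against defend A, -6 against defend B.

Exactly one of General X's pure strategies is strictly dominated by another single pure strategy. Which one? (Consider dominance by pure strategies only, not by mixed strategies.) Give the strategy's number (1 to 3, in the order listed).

Compare route C with route B: 3 > 0, 1 > -6.
So route B strictly dominates route C for General X; route C is strictly dominated.

3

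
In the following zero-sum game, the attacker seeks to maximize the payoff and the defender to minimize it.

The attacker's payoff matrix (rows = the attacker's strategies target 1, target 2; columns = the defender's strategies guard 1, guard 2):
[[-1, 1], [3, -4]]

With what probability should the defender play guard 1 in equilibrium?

5/9

Row minima are -1 and -4, so the attacker's maximin is -1; column maxima are 3 and 1, so the defender's minimax is 1. These differ, so the equilibrium is in mixed strategies.
Let the defender play guard 1 with probability q. The attacker is indifferent when −q + (1−q) = 3q − 4(1−q), giving q = 5/9.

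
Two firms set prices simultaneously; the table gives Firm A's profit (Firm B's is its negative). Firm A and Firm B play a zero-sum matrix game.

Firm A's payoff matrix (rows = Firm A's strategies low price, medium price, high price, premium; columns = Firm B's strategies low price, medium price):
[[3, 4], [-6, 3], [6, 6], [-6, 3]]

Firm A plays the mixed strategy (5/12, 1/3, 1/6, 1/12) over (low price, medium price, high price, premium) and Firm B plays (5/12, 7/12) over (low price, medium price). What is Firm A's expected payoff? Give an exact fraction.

Against (5/12, 7/12), each row's expected payoff is low price: 43/12; medium price: -3/4; high price: 6; premium: -3/4.
Taking the (5/12, 1/3, 1/6, 1/12)-weighted average: (5/12)·(43/12) + (1/3)·(-3/4) + (1/6)·(6) + (1/12)·(-3/4) = 157/72.

157/72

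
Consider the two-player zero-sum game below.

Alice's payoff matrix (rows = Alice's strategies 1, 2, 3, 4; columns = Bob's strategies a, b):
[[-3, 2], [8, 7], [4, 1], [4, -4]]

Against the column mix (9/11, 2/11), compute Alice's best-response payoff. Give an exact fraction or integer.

1: (-3)·(9/11) + (2)·(2/11) = -23/11.
2: (8)·(9/11) + (7)·(2/11) = 86/11.
3: (4)·(9/11) + (1)·(2/11) = 38/11.
4: (4)·(9/11) + (-4)·(2/11) = 28/11.
The best pure response is 2 with expected payoff 86/11.

86/11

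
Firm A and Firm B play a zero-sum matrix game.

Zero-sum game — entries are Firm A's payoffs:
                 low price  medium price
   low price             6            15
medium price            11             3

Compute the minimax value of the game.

147/17

Row minima are 6 and 3, so Firm A's maximin is 6; column maxima are 11 and 15, so Firm B's minimax is 11. These differ, so the equilibrium is in mixed strategies.
Let Firm A play low price with probability p. Firm B is indifferent when 6p + 11(1−p) = 15p + 3(1−p), giving p = 8/17.
Let Firm B play low price with probability q. Firm A is indifferent when 6q + 15(1−q) = 11q + 3(1−q), giving q = 12/17.
The value is 6·(12/17) + (15)·(5/17) = 147/17.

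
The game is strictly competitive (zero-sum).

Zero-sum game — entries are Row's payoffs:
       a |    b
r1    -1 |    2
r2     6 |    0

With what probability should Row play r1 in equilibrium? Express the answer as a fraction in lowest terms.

Row minima are -1 and 0, so Row's maximin is 0; column maxima are 6 and 2, so Column's minimax is 2. These differ, so the equilibrium is in mixed strategies.
Let Row play r1 with probability p. Column is indifferent when −p + 6(1−p) = 2p, giving p = 2/3.

2/3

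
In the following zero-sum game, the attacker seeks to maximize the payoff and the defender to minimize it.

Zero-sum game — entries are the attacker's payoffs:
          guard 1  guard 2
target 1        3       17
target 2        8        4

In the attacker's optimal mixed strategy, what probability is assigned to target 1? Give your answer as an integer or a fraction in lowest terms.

2/9

Row minima are 3 and 4, so the attacker's maximin is 4; column maxima are 8 and 17, so the defender's minimax is 8. These differ, so the equilibrium is in mixed strategies.
Let the attacker play target 1 with probability p. The defender is indifferent when 3p + 8(1−p) = 17p + 4(1−p), giving p = 2/9.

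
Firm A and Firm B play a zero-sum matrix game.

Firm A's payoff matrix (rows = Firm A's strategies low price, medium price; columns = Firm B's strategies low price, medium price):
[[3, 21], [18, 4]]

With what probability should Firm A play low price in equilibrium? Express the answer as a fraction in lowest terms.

7/16

Row minima are 3 and 4, so Firm A's maximin is 4; column maxima are 18 and 21, so Firm B's minimax is 18. These differ, so the equilibrium is in mixed strategies.
Let Firm A play low price with probability p. Firm B is indifferent when 3p + 18(1−p) = 21p + 4(1−p), giving p = 7/16.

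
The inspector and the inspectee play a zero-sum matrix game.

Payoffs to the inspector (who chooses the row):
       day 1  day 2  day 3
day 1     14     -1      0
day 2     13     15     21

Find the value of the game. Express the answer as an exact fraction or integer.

223/17

Column day 3 is strictly dominated by day 2 for the inspectee (it gives the inspector more in every row).
The remaining 2×2 game on (day 1, day 2) × (day 1, day 2) has no saddle point. Let the inspector play day 1 with probability p; indifference gives 14p + 13(1−p) = −p + 15(1−p), so p = 2/17.
Similarly the inspectee's optimal q on day 1 is 16/17, and the value is 14·(16/17) + (-1)·(1/17) = 223/17.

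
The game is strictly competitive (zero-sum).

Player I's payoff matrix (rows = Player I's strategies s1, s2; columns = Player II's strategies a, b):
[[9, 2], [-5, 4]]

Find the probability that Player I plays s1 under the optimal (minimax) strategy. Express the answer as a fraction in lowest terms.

Row minima are 2 and -5, so Player I's maximin is 2; column maxima are 9 and 4, so Player II's minimax is 4. These differ, so the equilibrium is in mixed strategies.
Let Player I play s1 with probability p. Player II is indifferent when 9p − 5(1−p) = 2p + 4(1−p), giving p = 9/16.

9/16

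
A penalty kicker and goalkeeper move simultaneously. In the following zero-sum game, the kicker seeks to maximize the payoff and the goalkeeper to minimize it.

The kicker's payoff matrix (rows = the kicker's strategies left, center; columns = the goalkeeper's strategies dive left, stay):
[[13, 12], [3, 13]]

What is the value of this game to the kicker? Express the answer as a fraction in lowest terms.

Row minima are 12 and 3, so the kicker's maximin is 12; column maxima are 13 and 13, so the goalkeeper's minimax is 13. These differ, so the equilibrium is in mixed strategies.
Let the kicker play left with probability p. The goalkeeper is indifferent when 13p + 3(1−p) = 12p + 13(1−p), giving p = 10/11.
Let the goalkeeper play dive left with probability q. The kicker is indifferent when 13q + 12(1−q) = 3q + 13(1−q), giving q = 1/11.
The value is 13·(1/11) + (12)·(10/11) = 133/11.

133/11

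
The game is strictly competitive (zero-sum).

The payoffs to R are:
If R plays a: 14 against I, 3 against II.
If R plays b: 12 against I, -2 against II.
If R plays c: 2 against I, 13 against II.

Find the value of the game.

Row b is strictly dominated by row a, so R never plays it.
The remaining 2×2 game on (a, c) × (I, II) has no saddle point. Let R play a with probability p; indifference gives 14p + 2(1−p) = 3p + 13(1−p), so p = 1/2.
Similarly C's optimal q on I is 5/11, and the value is 14·(5/11) + (3)·(6/11) = 8.

8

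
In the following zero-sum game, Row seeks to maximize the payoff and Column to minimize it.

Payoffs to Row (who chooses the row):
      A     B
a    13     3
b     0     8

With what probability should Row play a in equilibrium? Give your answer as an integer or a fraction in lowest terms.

Row minima are 3 and 0, so Row's maximin is 3; column maxima are 13 and 8, so Column's minimax is 8. These differ, so the equilibrium is in mixed strategies.
Let Row play a with probability p. Column is indifferent when 13p = 3p + 8(1−p), giving p = 4/9.

4/9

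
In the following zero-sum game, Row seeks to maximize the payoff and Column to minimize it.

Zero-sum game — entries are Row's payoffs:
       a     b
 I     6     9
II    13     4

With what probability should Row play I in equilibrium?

3/4

Row minima are 6 and 4, so Row's maximin is 6; column maxima are 13 and 9, so Column's minimax is 9. These differ, so the equilibrium is in mixed strategies.
Let Row play I with probability p. Column is indifferent when 6p + 13(1−p) = 9p + 4(1−p), giving p = 3/4.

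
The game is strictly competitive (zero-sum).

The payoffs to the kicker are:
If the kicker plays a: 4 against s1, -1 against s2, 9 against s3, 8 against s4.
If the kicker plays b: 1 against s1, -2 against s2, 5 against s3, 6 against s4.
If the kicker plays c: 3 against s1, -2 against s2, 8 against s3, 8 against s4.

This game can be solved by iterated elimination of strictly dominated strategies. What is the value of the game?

-1

Column s4 is strictly dominated by s1 for the goalkeeper (4<8, 1<6, 3<8); eliminate s4.
Row b is strictly dominated by row a (4>1, -1>-2, 9>5); eliminate b.
Row c is strictly dominated by row a (4>3, -1>-2, 9>8); eliminate c.
Column s1 is strictly dominated by s2 for the goalkeeper (-1<4); eliminate s1.
Column s3 is strictly dominated by s2 for the goalkeeper (-1<9); eliminate s3.
Only (a, s2) remains, with payoff -1.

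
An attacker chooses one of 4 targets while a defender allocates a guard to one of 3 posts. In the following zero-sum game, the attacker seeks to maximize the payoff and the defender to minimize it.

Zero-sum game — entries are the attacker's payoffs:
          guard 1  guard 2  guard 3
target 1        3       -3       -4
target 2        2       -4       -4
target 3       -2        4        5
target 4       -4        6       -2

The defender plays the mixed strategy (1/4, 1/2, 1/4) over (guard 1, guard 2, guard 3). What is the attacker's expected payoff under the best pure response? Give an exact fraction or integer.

target 1: (3)·(1/4) + (-3)·(1/2) + (-4)·(1/4) = -7/4.
target 2: (2)·(1/4) + (-4)·(1/2) + (-4)·(1/4) = -5/2.
target 3: (-2)·(1/4) + (4)·(1/2) + (5)·(1/4) = 11/4.
target 4: (-4)·(1/4) + (6)·(1/2) + (-2)·(1/4) = 3/2.
The best pure response is target 3 with expected payoff 11/4.

11/4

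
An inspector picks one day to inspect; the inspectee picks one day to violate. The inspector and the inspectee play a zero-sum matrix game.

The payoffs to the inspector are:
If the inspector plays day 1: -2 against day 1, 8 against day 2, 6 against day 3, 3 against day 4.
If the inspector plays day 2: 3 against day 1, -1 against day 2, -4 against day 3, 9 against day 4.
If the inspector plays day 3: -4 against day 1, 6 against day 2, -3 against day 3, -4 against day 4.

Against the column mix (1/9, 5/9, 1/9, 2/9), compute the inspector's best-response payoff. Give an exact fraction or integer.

50/9

day 1: (-2)·(1/9) + (8)·(5/9) + (6)·(1/9) + (3)·(2/9) = 50/9.
day 2: (3)·(1/9) + (-1)·(5/9) + (-4)·(1/9) + (9)·(2/9) = 4/3.
day 3: (-4)·(1/9) + (6)·(5/9) + (-3)·(1/9) + (-4)·(2/9) = 5/3.
The best pure response is day 1 with expected payoff 50/9.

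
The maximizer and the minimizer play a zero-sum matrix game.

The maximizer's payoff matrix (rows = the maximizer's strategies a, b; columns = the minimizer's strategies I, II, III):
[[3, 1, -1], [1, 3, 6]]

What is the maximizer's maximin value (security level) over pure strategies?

1

The worst-case payoff for each row is a: -1, b: 1.
The best of these is 1.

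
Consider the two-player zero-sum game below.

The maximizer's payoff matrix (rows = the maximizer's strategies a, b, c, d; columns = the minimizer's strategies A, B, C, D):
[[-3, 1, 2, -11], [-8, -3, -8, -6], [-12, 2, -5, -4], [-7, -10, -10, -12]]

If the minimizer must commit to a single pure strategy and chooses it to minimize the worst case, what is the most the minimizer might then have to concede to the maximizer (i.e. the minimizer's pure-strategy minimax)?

The worst case (largest entry) in each column is A: -3, B: 2, C: 2, D: -4.
The best (smallest) of these is -4.

-4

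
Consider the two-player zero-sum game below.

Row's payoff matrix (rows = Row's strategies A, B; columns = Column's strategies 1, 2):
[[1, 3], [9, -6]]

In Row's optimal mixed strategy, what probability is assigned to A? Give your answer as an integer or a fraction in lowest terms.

15/17

Row minima are 1 and -6, so Row's maximin is 1; column maxima are 9 and 3, so Column's minimax is 3. These differ, so the equilibrium is in mixed strategies.
Let Row play A with probability p. Column is indifferent when p + 9(1−p) = 3p − 6(1−p), giving p = 15/17.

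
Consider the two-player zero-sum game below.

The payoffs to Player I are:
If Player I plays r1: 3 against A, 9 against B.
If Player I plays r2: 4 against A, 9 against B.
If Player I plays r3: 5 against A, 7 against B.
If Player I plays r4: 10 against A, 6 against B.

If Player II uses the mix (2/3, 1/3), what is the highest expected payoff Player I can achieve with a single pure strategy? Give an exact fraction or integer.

26/3

r1: (3)·(2/3) + (9)·(1/3) = 5.
r2: (4)·(2/3) + (9)·(1/3) = 17/3.
r3: (5)·(2/3) + (7)·(1/3) = 17/3.
r4: (10)·(2/3) + (6)·(1/3) = 26/3.
The best pure response is r4 with expected payoff 26/3.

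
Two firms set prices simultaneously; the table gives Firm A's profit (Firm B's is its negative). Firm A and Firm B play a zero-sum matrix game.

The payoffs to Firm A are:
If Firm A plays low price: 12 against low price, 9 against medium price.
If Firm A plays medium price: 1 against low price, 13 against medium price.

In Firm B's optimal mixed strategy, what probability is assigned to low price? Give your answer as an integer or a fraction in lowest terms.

Row minima are 9 and 1, so Firm A's maximin is 9; column maxima are 12 and 13, so Firm B's minimax is 12. These differ, so the equilibrium is in mixed strategies.
Let Firm B play low price with probability q. Firm A is indifferent when 12q + 9(1−q) = q + 13(1−q), giving q = 4/15.

4/15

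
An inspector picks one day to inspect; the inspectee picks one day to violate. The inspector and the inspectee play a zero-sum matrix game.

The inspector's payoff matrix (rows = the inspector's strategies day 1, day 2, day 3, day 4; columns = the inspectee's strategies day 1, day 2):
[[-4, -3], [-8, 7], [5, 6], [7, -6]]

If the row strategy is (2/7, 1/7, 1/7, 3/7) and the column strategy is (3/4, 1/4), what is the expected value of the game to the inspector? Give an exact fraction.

19/28

Against (3/4, 1/4), each row's expected payoff is day 1: -15/4; day 2: -17/4; day 3: 21/4; day 4: 15/4.
Taking the (2/7, 1/7, 1/7, 3/7)-weighted average: (2/7)·(-15/4) + (1/7)·(-17/4) + (1/7)·(21/4) + (3/7)·(15/4) = 19/28.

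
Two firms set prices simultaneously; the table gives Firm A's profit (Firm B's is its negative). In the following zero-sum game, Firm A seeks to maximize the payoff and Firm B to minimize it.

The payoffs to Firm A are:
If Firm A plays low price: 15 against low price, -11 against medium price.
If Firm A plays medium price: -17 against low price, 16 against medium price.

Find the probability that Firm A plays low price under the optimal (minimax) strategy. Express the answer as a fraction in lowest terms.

Row minima are -11 and -17, so Firm A's maximin is -11; column maxima are 15 and 16, so Firm B's minimax is 15. These differ, so the equilibrium is in mixed strategies.
Let Firm A play low price with probability p. Firm B is indifferent when 15p − 17(1−p) = −11p + 16(1−p), giving p = 33/59.

33/59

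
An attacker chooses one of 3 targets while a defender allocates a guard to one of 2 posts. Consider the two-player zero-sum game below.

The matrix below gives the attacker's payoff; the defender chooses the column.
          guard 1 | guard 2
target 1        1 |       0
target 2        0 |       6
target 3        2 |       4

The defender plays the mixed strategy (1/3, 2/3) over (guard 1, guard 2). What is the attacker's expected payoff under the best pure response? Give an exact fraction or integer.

target 1: (1)·(1/3) + (0)·(2/3) = 1/3.
target 2: (0)·(1/3) + (6)·(2/3) = 4.
target 3: (2)·(1/3) + (4)·(2/3) = 10/3.
The best pure response is target 2 with expected payoff 4.

4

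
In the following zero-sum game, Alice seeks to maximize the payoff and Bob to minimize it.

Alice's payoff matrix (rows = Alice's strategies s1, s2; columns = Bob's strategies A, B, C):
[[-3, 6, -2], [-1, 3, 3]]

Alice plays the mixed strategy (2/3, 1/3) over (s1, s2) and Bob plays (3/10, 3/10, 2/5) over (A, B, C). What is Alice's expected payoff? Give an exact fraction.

Against (3/10, 3/10, 2/5), each row's expected payoff is s1: 1/10; s2: 9/5.
Taking the (2/3, 1/3)-weighted average: (2/3)·(1/10) + (1/3)·(9/5) = 2/3.

2/3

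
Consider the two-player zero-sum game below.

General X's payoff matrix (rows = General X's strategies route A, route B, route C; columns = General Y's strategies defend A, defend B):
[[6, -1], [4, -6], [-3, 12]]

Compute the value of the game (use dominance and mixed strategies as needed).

Row route B is strictly dominated by row route A, so General X never plays it.
The remaining 2×2 game on (route A, route C) × (defend A, defend B) has no saddle point. Let General X play route A with probability p; indifference gives 6p − 3(1−p) = −p + 12(1−p), so p = 15/22.
Similarly General Y's optimal q on defend A is 13/22, and the value is 6·(13/22) + (-1)·(9/22) = 69/22.

69/22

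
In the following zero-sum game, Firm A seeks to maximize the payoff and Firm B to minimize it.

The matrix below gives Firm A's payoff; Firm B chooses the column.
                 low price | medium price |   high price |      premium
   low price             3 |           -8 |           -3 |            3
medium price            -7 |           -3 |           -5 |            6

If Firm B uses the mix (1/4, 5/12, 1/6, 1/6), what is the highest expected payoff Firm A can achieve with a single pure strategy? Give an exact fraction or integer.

low price: (3)·(1/4) + (-8)·(5/12) + (-3)·(1/6) + (3)·(1/6) = -31/12.
medium price: (-7)·(1/4) + (-3)·(5/12) + (-5)·(1/6) + (6)·(1/6) = -17/6.
The best pure response is low price with expected payoff -31/12.

-31/12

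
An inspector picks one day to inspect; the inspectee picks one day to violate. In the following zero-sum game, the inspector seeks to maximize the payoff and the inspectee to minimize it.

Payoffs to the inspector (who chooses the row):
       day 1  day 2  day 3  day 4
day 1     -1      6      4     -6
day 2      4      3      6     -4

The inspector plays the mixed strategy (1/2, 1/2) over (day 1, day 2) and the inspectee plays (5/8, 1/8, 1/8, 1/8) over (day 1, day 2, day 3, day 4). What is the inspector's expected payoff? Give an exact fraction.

Against (5/8, 1/8, 1/8, 1/8), each row's expected payoff is day 1: -1/8; day 2: 25/8.
Taking the (1/2, 1/2)-weighted average: (1/2)·(-1/8) + (1/2)·(25/8) = 3/2.

3/2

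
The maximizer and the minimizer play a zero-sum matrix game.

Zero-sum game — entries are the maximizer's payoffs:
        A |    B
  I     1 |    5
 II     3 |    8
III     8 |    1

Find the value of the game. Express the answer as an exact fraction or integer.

61/12

Row I is strictly dominated by row II, so the maximizer never plays it.
The remaining 2×2 game on (II, III) × (A, B) has no saddle point. Let the maximizer play II with probability p; indifference gives 3p + 8(1−p) = 8p + (1−p), so p = 7/12.
Similarly the minimizer's optimal q on A is 7/12, and the value is 3·(7/12) + (8)·(5/12) = 61/12.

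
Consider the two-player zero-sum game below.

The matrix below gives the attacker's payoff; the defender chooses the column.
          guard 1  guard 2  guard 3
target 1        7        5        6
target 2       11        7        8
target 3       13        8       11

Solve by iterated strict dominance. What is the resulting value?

8

Row target 1 is strictly dominated by row target 2 (11>7, 7>5, 8>6); eliminate target 1.
Row target 2 is strictly dominated by row target 3 (13>11, 8>7, 11>8); eliminate target 2.
Column guard 3 is strictly dominated by guard 2 for the defender (8<11); eliminate guard 3.
Column guard 1 is strictly dominated by guard 2 for the defender (8<13); eliminate guard 1.
Only (target 3, guard 2) remains, with payoff 8.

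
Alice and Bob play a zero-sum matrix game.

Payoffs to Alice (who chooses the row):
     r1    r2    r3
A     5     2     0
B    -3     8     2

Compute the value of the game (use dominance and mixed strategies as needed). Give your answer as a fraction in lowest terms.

1

Column r2 is strictly dominated by r3 for Bob (it gives Alice more in every row).
The remaining 2×2 game on (A, B) × (r1, r3) has no saddle point. Let Alice play A with probability p; indifference gives 5p − 3(1−p) = 2(1−p), so p = 1/2.
Similarly Bob's optimal q on r1 is 1/5, and the value is 5·(1/5) + (0)·(4/5) = 1.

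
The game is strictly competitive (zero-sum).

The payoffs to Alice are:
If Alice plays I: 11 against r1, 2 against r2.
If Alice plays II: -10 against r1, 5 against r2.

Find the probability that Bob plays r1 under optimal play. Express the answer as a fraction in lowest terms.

1/8

Row minima are 2 and -10, so Alice's maximin is 2; column maxima are 11 and 5, so Bob's minimax is 5. These differ, so the equilibrium is in mixed strategies.
Let Bob play r1 with probability q. Alice is indifferent when 11q + 2(1−q) = −10q + 5(1−q), giving q = 1/8.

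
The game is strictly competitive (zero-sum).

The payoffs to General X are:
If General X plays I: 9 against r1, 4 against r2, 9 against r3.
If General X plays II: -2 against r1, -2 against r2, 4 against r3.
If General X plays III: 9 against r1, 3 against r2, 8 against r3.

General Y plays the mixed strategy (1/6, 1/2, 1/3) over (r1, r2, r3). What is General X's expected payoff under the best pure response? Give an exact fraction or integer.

13/2

I: (9)·(1/6) + (4)·(1/2) + (9)·(1/3) = 13/2.
II: (-2)·(1/6) + (-2)·(1/2) + (4)·(1/3) = 0.
III: (9)·(1/6) + (3)·(1/2) + (8)·(1/3) = 17/3.
The best pure response is I with expected payoff 13/2.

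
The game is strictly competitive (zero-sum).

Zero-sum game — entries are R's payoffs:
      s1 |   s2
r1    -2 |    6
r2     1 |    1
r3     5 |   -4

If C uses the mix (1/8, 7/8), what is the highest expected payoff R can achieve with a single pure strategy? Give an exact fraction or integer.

5

r1: (-2)·(1/8) + (6)·(7/8) = 5.
r2: (1)·(1/8) + (1)·(7/8) = 1.
r3: (5)·(1/8) + (-4)·(7/8) = -23/8.
The best pure response is r1 with expected payoff 5.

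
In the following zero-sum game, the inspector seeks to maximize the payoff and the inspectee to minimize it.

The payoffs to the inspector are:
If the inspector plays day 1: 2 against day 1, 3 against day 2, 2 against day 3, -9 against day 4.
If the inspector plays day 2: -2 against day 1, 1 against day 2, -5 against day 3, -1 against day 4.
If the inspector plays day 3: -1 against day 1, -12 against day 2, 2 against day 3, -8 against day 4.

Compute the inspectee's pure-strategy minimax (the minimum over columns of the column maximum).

-1

The worst case (largest entry) in each column is day 1: 2, day 2: 3, day 3: 2, day 4: -1.
The best (smallest) of these is -1.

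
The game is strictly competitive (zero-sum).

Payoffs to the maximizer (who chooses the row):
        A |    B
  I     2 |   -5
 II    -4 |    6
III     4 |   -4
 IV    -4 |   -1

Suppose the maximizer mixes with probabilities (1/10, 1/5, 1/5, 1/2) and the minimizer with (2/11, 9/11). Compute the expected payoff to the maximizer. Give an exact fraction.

Against (2/11, 9/11), each row's expected payoff is I: -41/11; II: 46/11; III: -28/11; IV: -17/11.
Taking the (1/10, 1/5, 1/5, 1/2)-weighted average: (1/10)·(-41/11) + (1/5)·(46/11) + (1/5)·(-28/11) + (1/2)·(-17/11) = -9/11.

-9/11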